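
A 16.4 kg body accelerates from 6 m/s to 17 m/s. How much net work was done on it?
W = ΔKE = ½m(v₂² − v₁²) = ½(16.4)(17² − 6²) = 2074.6 J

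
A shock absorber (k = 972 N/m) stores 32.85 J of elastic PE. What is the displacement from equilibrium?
x = √(2·PE/k) = √(2·32.85/972) = 0.26 m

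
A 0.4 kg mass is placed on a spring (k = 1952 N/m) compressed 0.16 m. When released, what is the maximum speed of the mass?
½kx² = ½mv² ⇒ v = x√(k/m) = (0.16)√(1952/0.4) = 11.18 m/s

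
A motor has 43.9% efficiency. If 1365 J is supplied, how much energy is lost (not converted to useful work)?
W_lost = W_in(1 − η) = 1365·(1 − 0.439) = 765.8 J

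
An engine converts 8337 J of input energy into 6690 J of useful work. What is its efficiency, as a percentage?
η = W_out/W_in = 6690/8337 = 80.24%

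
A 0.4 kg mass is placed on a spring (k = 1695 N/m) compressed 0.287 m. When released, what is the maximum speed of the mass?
½kx² = ½mv² ⇒ v = x√(k/m) = (0.287)√(1695/0.4) = 18.68 m/s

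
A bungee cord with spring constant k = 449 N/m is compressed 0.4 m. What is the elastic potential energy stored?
PE = ½kx² = ½(449)(0.4)² = 35.92 J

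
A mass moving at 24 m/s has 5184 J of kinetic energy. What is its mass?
m = 2·KE/v² = 2·5184/(24)² = 18.0 kg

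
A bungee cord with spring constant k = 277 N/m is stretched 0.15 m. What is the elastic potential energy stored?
PE = ½kx² = ½(277)(0.15)² = 3.116 J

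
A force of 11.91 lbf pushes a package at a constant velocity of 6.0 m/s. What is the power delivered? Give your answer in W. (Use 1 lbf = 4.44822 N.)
Convert to SI: F = 52.9783 N, v = 6.0 m/s
P = Fv = (52.9783)(6.0) = 317.9 W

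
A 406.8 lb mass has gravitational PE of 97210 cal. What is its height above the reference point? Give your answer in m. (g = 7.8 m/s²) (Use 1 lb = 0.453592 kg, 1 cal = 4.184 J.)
Convert to SI: m = 184.521 kg, PE = 406727 J
h = PE/(mg) = 406727/(184.521·7.8) = 282.6 m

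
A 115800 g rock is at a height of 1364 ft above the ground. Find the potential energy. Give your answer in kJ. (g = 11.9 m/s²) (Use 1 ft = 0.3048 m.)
Convert to SI: m = 115.8 kg, h = 415.747 m
PE = mgh = (115.8)(11.9)(415.747) = 572908 J = 572.9 kJ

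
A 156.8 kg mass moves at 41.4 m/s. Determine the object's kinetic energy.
KE = ½mv² = ½(156.8)(41.4)² = 134400 J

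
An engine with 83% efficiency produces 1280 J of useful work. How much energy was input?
W_in = W_out/η = 1280/0.83 = 1542 J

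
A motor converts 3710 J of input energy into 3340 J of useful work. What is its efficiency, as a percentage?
η = W_out/W_in = 3340/3710 = 90.03%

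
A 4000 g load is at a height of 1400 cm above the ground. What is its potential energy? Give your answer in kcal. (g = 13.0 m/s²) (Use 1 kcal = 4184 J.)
Convert to SI: m = 4.0 kg, h = 14.0 m
PE = mgh = (4.0)(13.0)(14.0) = 728.0 J = 0.174 kcal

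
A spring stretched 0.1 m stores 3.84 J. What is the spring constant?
k = 2·PE/x² = 2·3.84/(0.1)² = 768.0 N/m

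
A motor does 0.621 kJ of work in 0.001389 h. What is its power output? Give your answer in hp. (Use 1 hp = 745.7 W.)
Convert to SI: W = 621.0 J, t = 5.0004 s
P = W/t = 621.0/5.0004 = 124.19 W = 0.1665 hp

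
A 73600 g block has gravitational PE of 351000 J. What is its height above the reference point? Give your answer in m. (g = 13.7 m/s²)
Convert to SI: m = 73.6 kg, PE = 351000 J
h = PE/(mg) = 351000/(73.6·13.7) = 348.1 m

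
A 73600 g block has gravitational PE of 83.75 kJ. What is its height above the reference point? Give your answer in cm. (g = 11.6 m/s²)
Convert to SI: m = 73.6 kg, PE = 83750.0 J
h = PE/(mg) = 83750.0/(73.6·11.6) = 98.0955 m = 9810 cm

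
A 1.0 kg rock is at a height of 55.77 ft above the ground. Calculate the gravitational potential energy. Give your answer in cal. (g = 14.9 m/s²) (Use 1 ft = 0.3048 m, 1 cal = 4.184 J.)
Convert to SI: m = 1.0 kg, h = 16.9987 m
PE = mgh = (1.0)(14.9)(16.9987) = 253.281 J = 60.54 cal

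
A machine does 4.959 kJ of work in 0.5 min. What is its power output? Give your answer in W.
Convert to SI: W = 4959.0 J, t = 30.0 s
P = W/t = 4959.0/30.0 = 165.3 W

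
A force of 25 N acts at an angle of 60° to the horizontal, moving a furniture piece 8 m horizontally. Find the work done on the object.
W = F·d·cosθ = (25)(8)cos(60°) = 100.0 J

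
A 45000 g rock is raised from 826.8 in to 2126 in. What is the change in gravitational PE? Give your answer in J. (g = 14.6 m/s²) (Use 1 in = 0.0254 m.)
Convert to SI: m = 45.0 kg, Δh = 32.9997 m
ΔPE = mgΔh = (45.0)(14.6)(32.9997) = 21680 J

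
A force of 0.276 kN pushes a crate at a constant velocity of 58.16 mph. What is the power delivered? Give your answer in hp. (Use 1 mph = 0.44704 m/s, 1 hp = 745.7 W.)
Convert to SI: F = 276.0 N, v = 25.9998 m/s
P = Fv = (276.0)(25.9998) = 7175.96 W = 9.623 hp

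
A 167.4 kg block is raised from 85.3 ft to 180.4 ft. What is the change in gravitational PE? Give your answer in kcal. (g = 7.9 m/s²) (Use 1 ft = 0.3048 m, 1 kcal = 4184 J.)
Convert to SI: m = 167.4 kg, Δh = 28.9865 m
ΔPE = mgΔh = (167.4)(7.9)(28.9865) = 38333.5 J = 9.162 kcal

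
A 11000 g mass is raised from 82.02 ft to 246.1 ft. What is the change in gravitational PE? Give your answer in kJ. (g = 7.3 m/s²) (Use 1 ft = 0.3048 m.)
Convert to SI: m = 11.0 kg, Δh = 50.0116 m
ΔPE = mgΔh = (11.0)(7.3)(50.0116) = 4015.93 J = 4.016 kJ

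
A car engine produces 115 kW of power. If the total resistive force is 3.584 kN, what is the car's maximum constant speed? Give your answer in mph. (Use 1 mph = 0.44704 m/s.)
Convert to SI: F = 3584.0 N
P = Fv ⇒ v = P/F = 115000 W/3584.0 N = 32.0871 m/s = 71.78 mph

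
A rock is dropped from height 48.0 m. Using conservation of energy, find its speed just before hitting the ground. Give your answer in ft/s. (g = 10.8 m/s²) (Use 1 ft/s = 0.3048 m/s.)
mgh = ½mv² ⇒ v = √(2gh) = √(2·10.8·48.0) = 32.1994 m/s = 105.6 ft/s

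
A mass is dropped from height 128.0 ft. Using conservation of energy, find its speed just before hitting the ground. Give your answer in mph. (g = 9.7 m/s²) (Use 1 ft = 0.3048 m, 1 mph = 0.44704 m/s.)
Convert to SI: h = 39.0144 m
mgh = ½mv² ⇒ v = √(2gh) = √(2·9.7·39.0144) = 27.5114 m/s = 61.54 mph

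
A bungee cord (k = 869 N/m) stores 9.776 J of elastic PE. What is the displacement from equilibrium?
x = √(2·PE/k) = √(2·9.776/869) = 0.15 m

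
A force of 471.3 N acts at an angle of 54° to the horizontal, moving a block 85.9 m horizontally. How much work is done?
W = F·d·cosθ = (471.3)(85.9)cos(54°) = 23800 J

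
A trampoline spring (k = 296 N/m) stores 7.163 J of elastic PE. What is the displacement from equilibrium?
x = √(2·PE/k) = √(2·7.163/296) = 0.22 m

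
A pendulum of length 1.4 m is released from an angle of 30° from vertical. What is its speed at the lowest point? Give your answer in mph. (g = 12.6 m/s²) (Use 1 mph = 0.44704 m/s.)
h = L(1 − cosθ) = 1.4(1 − cos30°) = 0.187564 m
v = √(2gh) = √(2·12.6·0.187564) = 2.17408 m/s = 4.863 mph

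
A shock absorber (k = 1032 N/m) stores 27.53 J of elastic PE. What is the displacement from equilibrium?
x = √(2·PE/k) = √(2·27.53/1032) = 0.231 m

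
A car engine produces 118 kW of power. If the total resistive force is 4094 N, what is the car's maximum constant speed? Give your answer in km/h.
P = Fv ⇒ v = P/F = 118000 W/4094.0 N = 28.8227 m/s = 103.8 km/h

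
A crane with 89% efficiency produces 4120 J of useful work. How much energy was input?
W_in = W_out/η = 4120/0.89 = 4629 J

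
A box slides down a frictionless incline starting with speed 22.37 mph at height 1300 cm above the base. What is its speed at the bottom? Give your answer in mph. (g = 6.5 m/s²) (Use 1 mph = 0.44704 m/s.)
Convert to SI: v₀ = 10.0003 m/s, h = 13.0 m
½mv₀² + mgh = ½mv² ⇒ v = √(v₀² + 2gh) = √(10.0003² + 2·6.5·13.0) = 16.4014 m/s = 36.69 mph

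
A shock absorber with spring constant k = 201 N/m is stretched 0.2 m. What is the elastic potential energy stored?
PE = ½kx² = ½(201)(0.2)² = 4.02 J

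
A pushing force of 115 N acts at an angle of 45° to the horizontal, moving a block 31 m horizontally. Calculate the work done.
W = F·d·cosθ = (115)(31)cos(45°) = 2521 J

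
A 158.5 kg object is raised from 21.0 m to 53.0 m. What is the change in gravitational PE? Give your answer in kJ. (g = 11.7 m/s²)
ΔPE = mgΔh = (158.5)(11.7)(32.0) = 59342.4 J = 59.34 kJ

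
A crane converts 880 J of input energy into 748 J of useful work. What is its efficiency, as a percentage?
η = W_out/W_in = 748/880 = 85.0%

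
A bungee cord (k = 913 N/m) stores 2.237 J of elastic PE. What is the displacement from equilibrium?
x = √(2·PE/k) = √(2·2.237/913) = 0.07 m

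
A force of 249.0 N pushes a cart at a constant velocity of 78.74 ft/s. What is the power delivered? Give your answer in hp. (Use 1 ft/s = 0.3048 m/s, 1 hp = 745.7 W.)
Convert to SI: F = 249.0 N, v = 24.0 m/s
P = Fv = (249.0)(24.0) = 5975.99 W = 8.014 hp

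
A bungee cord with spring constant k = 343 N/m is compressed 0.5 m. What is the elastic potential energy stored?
PE = ½kx² = ½(343)(0.5)² = 42.88 J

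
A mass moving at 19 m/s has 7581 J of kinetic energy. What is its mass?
m = 2·KE/v² = 2·7581/(19)² = 42.0 kg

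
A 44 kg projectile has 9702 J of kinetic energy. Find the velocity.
v = √(2·KE/m) = √(2·9702/44) = 21.0 m/s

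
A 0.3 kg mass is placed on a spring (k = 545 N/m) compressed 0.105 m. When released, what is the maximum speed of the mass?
½kx² = ½mv² ⇒ v = x√(k/m) = (0.105)√(545/0.3) = 4.475 m/s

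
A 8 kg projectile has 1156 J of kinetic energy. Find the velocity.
v = √(2·KE/m) = √(2·1156/8) = 17.0 m/s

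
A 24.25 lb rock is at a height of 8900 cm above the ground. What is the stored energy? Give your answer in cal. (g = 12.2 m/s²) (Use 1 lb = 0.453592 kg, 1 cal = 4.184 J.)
Convert to SI: m = 10.9996 kg, h = 89.0 m
PE = mgh = (10.9996)(12.2)(89.0) = 11943.4 J = 2855 cal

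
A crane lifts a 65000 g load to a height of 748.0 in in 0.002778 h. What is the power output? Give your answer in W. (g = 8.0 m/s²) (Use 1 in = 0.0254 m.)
Convert to SI: m = 65.0 kg, h = 18.9992 m, t = 10.0008 s
P = mgh/t = (65.0)(8.0)(18.9992)/10.0008 = 987.9 W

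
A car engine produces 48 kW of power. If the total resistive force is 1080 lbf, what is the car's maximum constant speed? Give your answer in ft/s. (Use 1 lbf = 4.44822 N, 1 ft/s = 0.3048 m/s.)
Convert to SI: F = 4804.08 N
P = Fv ⇒ v = P/F = 48000 W/4804.08 N = 9.99151 m/s = 32.78 ft/s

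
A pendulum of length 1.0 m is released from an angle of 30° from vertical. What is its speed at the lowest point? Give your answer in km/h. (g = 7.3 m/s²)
h = L(1 − cosθ) = 1.0(1 − cos30°) = 0.133975 m
v = √(2gh) = √(2·7.3·0.133975) = 1.39858 m/s = 5.035 km/h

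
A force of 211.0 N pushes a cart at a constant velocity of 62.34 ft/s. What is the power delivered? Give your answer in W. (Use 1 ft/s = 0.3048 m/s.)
Convert to SI: F = 211.0 N, v = 19.0012 m/s
P = Fv = (211.0)(19.0012) = 4009 W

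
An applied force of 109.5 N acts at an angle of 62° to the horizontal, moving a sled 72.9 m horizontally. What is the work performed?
W = F·d·cosθ = (109.5)(72.9)cos(62°) = 3748 J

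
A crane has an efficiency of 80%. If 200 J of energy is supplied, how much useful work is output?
W_out = η·W_in = 0.8·200 = 160.0 J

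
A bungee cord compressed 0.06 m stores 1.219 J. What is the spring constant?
k = 2·PE/x² = 2·1.219/(0.06)² = 677.2 N/m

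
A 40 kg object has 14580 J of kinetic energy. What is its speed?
v = √(2·KE/m) = √(2·14580/40) = 27.0 m/s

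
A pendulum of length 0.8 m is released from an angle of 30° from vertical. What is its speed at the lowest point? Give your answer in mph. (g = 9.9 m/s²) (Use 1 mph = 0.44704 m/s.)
h = L(1 − cosθ) = 0.8(1 − cos30°) = 0.10718 m
v = √(2gh) = √(2·9.9·0.10718) = 1.45676 m/s = 3.259 mph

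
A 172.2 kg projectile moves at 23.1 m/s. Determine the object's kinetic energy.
KE = ½mv² = ½(172.2)(23.1)² = 45940 J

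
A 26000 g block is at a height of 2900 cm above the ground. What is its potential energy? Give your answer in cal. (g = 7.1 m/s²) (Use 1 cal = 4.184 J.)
Convert to SI: m = 26.0 kg, h = 29.0 m
PE = mgh = (26.0)(7.1)(29.0) = 5353.4 J = 1279 cal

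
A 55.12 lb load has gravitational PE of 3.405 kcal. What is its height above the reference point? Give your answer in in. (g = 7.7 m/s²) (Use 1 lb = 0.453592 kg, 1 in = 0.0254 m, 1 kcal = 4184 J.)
Convert to SI: m = 25.002 kg, PE = 14246.5 J
h = PE/(mg) = 14246.5/(25.002·7.7) = 74.002 m = 2913 in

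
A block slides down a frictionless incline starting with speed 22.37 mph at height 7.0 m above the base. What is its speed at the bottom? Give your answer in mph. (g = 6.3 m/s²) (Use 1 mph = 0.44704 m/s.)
Convert to SI: v₀ = 10.0003 m/s, h = 7.0 m
½mv₀² + mgh = ½mv² ⇒ v = √(v₀² + 2gh) = √(10.0003² + 2·6.3·7.0) = 13.7188 m/s = 30.69 mph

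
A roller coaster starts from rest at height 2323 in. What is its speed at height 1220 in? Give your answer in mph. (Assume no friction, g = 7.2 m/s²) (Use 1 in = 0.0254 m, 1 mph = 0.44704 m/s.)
Convert to SI: h₁−h₂ = 28.0162 m
mgh₁ = mgh₂ + ½mv² ⇒ v = √(2g(h₁−h₂)) = √(2·7.2·28.0162) = 20.0856 m/s = 44.93 mph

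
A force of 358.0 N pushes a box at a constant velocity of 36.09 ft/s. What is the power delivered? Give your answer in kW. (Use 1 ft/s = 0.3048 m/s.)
Convert to SI: F = 358.0 N, v = 11.0002 m/s
P = Fv = (358.0)(11.0002) = 3938.08 W = 3.938 kW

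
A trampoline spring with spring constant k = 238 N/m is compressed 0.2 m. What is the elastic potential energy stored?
PE = ½kx² = ½(238)(0.2)² = 4.76 J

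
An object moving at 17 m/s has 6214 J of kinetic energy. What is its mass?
m = 2·KE/v² = 2·6214/(17)² = 43.0 kg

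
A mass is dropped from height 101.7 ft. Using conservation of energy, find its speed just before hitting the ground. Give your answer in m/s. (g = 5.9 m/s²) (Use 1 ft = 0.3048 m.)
Convert to SI: h = 30.9982 m
mgh = ½mv² ⇒ v = √(2gh) = √(2·5.9·30.9982) = 19.13 m/s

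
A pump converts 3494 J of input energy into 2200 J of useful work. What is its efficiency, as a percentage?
η = W_out/W_in = 2200/3494 = 62.97%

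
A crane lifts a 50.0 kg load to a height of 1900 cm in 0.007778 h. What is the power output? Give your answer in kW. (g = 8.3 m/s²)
Convert to SI: m = 50.0 kg, h = 19.0 m, t = 28.0008 s
P = mgh/t = (50.0)(8.3)(19.0)/28.0008 = 281.599 W = 0.2816 kW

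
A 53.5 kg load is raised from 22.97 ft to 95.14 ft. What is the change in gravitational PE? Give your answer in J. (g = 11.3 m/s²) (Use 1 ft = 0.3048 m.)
Convert to SI: m = 53.5 kg, Δh = 21.9974 m
ΔPE = mgΔh = (53.5)(11.3)(21.9974) = 13300 J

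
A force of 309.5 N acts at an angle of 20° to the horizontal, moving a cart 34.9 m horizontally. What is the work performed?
W = F·d·cosθ = (309.5)(34.9)cos(20°) = 10150 J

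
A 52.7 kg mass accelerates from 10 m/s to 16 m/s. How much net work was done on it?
W = ΔKE = ½m(v₂² − v₁²) = ½(52.7)(16² − 10²) = 4110.6 J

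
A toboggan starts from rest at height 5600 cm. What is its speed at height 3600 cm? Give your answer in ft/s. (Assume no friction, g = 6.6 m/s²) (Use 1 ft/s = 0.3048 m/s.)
Convert to SI: h₁−h₂ = 20.0 m
mgh₁ = mgh₂ + ½mv² ⇒ v = √(2g(h₁−h₂)) = √(2·6.6·20.0) = 16.2481 m/s = 53.31 ft/s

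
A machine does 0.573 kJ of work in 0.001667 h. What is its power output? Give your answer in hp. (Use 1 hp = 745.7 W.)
Convert to SI: W = 573.0 J, t = 6.0012 s
P = W/t = 573.0/6.0012 = 95.4809 W = 0.128 hp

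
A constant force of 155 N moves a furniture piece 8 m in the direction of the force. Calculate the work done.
W = F·d = (155)(8) = 1240 J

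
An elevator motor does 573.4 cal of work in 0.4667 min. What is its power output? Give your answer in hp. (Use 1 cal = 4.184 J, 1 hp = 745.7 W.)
Convert to SI: W = 2399.11 J, t = 28.002 s
P = W/t = 2399.11/28.002 = 85.6762 W = 0.1149 hp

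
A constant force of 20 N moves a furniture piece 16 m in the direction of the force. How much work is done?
W = F·d = (20)(16) = 320.0 J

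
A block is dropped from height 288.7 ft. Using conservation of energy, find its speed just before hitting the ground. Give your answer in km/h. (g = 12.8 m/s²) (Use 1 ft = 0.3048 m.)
Convert to SI: h = 87.9958 m
mgh = ½mv² ⇒ v = √(2gh) = √(2·12.8·87.9958) = 47.4625 m/s = 170.9 km/h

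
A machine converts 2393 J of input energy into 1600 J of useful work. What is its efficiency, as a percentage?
η = W_out/W_in = 1600/2393 = 66.86%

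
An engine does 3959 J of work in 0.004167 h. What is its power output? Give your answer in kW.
Convert to SI: W = 3959.0 J, t = 15.0012 s
P = W/t = 3959.0/15.0012 = 263.912 W = 0.2639 kW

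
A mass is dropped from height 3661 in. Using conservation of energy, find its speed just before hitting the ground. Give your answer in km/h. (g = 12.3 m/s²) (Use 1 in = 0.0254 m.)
Convert to SI: h = 92.9894 m
mgh = ½mv² ⇒ v = √(2gh) = √(2·12.3·92.9894) = 47.8282 m/s = 172.2 km/h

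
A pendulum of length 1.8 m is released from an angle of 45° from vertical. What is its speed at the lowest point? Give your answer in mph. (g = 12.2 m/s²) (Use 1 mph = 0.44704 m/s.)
h = L(1 − cosθ) = 1.8(1 − cos45°) = 0.527208 m
v = √(2gh) = √(2·12.2·0.527208) = 3.58662 m/s = 8.023 mph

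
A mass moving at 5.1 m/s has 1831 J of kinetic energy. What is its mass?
m = 2·KE/v² = 2·1831/(5.1)² = 140.8 kg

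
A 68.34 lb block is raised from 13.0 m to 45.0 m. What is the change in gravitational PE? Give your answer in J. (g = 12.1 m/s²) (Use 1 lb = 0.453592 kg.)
Convert to SI: m = 30.9985 kg, Δh = 32.0 m
ΔPE = mgΔh = (30.9985)(12.1)(32.0) = 12000 J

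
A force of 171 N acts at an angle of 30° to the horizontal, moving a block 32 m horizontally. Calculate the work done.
W = F·d·cosθ = (171)(32)cos(30°) = 4739 J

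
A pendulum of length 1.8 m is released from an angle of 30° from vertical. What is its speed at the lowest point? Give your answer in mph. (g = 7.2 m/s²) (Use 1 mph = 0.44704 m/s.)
h = L(1 − cosθ) = 1.8(1 − cos30°) = 0.241154 m
v = √(2gh) = √(2·7.2·0.241154) = 1.8635 m/s = 4.169 mph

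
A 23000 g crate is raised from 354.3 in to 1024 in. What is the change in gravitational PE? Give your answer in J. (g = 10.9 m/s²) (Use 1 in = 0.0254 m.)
Convert to SI: m = 23.0 kg, Δh = 17.0104 m
ΔPE = mgΔh = (23.0)(10.9)(17.0104) = 4265 J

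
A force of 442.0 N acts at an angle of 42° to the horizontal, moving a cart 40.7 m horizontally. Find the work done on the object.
W = F·d·cosθ = (442.0)(40.7)cos(42°) = 13370 J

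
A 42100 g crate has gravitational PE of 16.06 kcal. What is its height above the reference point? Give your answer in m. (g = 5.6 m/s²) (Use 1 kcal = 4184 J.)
Convert to SI: m = 42.1 kg, PE = 67195.0 J
h = PE/(mg) = 67195.0/(42.1·5.6) = 285.0 m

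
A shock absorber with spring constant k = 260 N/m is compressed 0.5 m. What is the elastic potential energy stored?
PE = ½kx² = ½(260)(0.5)² = 32.5 J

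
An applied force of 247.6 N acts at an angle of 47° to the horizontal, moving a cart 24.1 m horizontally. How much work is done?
W = F·d·cosθ = (247.6)(24.1)cos(47°) = 4070 J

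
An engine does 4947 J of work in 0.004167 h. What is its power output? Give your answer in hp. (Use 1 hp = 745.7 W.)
Convert to SI: W = 4947.0 J, t = 15.0012 s
P = W/t = 4947.0/15.0012 = 329.774 W = 0.4422 hp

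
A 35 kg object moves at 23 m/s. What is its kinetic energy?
KE = ½mv² = ½(35)(23)² = 9257.5 J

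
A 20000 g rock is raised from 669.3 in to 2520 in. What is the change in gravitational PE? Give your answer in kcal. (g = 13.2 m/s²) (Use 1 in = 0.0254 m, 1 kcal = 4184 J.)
Convert to SI: m = 20.0 kg, Δh = 47.0078 m
ΔPE = mgΔh = (20.0)(13.2)(47.0078) = 12410.1 J = 2.966 kcal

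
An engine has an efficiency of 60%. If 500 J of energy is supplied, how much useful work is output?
W_out = η·W_in = 0.6·500 = 300.0 J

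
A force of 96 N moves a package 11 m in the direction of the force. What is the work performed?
W = F·d = (96)(11) = 1056 J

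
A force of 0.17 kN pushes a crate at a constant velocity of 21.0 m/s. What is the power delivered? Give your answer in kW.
Convert to SI: F = 170.0 N, v = 21.0 m/s
P = Fv = (170.0)(21.0) = 3570.0 W = 3.57 kW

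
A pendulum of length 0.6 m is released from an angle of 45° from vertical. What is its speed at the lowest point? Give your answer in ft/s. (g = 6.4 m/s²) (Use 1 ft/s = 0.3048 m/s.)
h = L(1 − cosθ) = 0.6(1 − cos45°) = 0.175736 m
v = √(2gh) = √(2·6.4·0.175736) = 1.49981 m/s = 4.921 ft/s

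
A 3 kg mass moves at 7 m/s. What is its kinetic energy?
KE = ½mv² = ½(3)(7)² = 73.5 J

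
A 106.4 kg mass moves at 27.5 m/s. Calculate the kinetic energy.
KE = ½mv² = ½(106.4)(27.5)² = 40230 J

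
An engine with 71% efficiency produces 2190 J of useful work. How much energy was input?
W_in = W_out/η = 2190/0.71 = 3085 J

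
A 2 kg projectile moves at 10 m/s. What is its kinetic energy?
KE = ½mv² = ½(2)(10)² = 100.0 J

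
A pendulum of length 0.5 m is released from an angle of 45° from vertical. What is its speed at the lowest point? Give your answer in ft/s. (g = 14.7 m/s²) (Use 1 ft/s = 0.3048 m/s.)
h = L(1 − cosθ) = 0.5(1 − cos45°) = 0.146447 m
v = √(2gh) = √(2·14.7·0.146447) = 2.07498 m/s = 6.808 ft/s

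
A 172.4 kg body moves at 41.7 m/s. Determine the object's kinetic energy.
KE = ½mv² = ½(172.4)(41.7)² = 149900 J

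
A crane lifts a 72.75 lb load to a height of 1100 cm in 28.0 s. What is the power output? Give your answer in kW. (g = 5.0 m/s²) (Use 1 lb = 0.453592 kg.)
Convert to SI: m = 32.9988 kg, h = 11.0 m, t = 28.0 s
P = mgh/t = (32.9988)(5.0)(11.0)/28.0 = 64.8191 W = 0.06482 kW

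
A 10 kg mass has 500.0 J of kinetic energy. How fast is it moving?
v = √(2·KE/m) = √(2·500.0/10) = 10.0 m/s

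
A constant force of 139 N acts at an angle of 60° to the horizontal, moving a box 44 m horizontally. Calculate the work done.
W = F·d·cosθ = (139)(44)cos(60°) = 3058 J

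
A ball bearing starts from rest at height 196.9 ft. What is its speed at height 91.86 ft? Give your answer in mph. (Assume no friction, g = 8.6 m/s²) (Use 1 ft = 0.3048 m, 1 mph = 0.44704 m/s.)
Convert to SI: h₁−h₂ = 32.0162 m
mgh₁ = mgh₂ + ½mv² ⇒ v = √(2g(h₁−h₂)) = √(2·8.6·32.0162) = 23.4665 m/s = 52.49 mph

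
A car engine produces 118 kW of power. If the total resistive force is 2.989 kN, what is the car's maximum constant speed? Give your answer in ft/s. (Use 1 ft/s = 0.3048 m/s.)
Convert to SI: F = 2989.0 N
P = Fv ⇒ v = P/F = 118000 W/2989.0 N = 39.4781 m/s = 129.5 ft/s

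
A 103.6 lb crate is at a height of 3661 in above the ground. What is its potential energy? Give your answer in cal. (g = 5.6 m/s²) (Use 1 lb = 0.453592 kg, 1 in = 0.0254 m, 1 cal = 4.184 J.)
Convert to SI: m = 46.9921 kg, h = 92.9894 m
PE = mgh = (46.9921)(5.6)(92.9894) = 24470.7 J = 5849 cal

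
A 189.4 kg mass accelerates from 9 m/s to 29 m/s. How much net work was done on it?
W = ΔKE = ½m(v₂² − v₁²) = ½(189.4)(29² − 9²) = 71972.0 J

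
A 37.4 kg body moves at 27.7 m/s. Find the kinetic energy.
KE = ½mv² = ½(37.4)(27.7)² = 14350 J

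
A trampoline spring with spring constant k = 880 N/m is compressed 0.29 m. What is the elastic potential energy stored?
PE = ½kx² = ½(880)(0.29)² = 37.0 J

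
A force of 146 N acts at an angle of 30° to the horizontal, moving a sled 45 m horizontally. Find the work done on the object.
W = F·d·cosθ = (146)(45)cos(30°) = 5690 J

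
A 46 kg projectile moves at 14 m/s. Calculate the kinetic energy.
KE = ½mv² = ½(46)(14)² = 4508.0 J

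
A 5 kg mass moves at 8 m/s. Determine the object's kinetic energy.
KE = ½mv² = ½(5)(8)² = 160.0 J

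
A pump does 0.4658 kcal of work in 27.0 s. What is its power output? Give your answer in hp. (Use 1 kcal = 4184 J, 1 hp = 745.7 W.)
Convert to SI: W = 1948.91 J, t = 27.0 s
P = W/t = 1948.91/27.0 = 72.1817 W = 0.0968 hp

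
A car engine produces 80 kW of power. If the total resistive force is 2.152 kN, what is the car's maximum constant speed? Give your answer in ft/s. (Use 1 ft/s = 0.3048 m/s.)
Convert to SI: F = 2152.0 N
P = Fv ⇒ v = P/F = 80000 W/2152.0 N = 37.1747 m/s = 122.0 ft/s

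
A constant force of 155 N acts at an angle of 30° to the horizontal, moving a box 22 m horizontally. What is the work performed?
W = F·d·cosθ = (155)(22)cos(30°) = 2953 J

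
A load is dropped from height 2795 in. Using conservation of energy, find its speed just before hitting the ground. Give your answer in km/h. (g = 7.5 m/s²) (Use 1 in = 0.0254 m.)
Convert to SI: h = 70.993 m
mgh = ½mv² ⇒ v = √(2gh) = √(2·7.5·70.993) = 32.6327 m/s = 117.5 km/h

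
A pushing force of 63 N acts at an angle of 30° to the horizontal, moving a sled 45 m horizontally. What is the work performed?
W = F·d·cosθ = (63)(45)cos(30°) = 2455 J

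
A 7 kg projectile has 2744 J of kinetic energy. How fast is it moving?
v = √(2·KE/m) = √(2·2744/7) = 28.0 m/s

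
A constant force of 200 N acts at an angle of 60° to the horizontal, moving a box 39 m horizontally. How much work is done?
W = F·d·cosθ = (200)(39)cos(60°) = 3900 J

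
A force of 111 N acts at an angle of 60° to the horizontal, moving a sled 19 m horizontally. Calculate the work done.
W = F·d·cosθ = (111)(19)cos(60°) = 1055 J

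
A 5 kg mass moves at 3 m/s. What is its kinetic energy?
KE = ½mv² = ½(5)(3)² = 22.5 J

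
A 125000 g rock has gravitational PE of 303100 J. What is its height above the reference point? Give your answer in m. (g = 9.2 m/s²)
Convert to SI: m = 125.0 kg, PE = 303100 J
h = PE/(mg) = 303100/(125.0·9.2) = 263.6 m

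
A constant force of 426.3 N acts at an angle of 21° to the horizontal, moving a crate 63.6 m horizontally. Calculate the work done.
W = F·d·cosθ = (426.3)(63.6)cos(21°) = 25310 J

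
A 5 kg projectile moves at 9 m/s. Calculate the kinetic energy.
KE = ½mv² = ½(5)(9)² = 202.5 J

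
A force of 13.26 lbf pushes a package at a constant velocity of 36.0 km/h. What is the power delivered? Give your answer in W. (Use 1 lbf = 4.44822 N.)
Convert to SI: F = 58.9834 N, v = 10.0 m/s
P = Fv = (58.9834)(10.0) = 589.8 W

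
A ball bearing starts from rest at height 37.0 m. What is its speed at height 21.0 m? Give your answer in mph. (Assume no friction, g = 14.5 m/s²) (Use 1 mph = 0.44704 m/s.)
mgh₁ = mgh₂ + ½mv² ⇒ v = √(2g(h₁−h₂)) = √(2·14.5·16.0) = 21.5407 m/s = 48.19 mph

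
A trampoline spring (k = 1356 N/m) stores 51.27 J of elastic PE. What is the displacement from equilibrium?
x = √(2·PE/k) = √(2·51.27/1356) = 0.275 m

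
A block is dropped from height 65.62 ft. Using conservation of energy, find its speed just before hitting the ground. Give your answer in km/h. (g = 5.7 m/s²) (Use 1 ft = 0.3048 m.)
Convert to SI: h = 20.001 m
mgh = ½mv² ⇒ v = √(2gh) = √(2·5.7·20.001) = 15.1 m/s = 54.36 km/h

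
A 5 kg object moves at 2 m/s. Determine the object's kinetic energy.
KE = ½mv² = ½(5)(2)² = 10.0 J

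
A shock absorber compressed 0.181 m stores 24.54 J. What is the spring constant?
k = 2·PE/x² = 2·24.54/(0.181)² = 1498 N/m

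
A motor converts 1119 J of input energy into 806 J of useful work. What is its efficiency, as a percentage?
η = W_out/W_in = 806/1119 = 72.03%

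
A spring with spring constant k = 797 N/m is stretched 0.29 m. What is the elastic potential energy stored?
PE = ½kx² = ½(797)(0.29)² = 33.51 J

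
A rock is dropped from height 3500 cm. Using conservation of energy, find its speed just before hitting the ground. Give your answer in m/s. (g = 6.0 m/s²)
Convert to SI: h = 35.0 m
mgh = ½mv² ⇒ v = √(2gh) = √(2·6.0·35.0) = 20.49 m/s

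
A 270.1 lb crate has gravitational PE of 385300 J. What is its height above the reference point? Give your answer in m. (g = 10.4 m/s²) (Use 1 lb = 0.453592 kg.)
Convert to SI: m = 122.515 kg, PE = 385300 J
h = PE/(mg) = 385300/(122.515·10.4) = 302.4 m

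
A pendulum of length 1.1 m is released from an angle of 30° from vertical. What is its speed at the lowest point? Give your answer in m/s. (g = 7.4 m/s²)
h = L(1 − cosθ) = 1.1(1 − cos30°) = 0.147372 m
v = √(2gh) = √(2·7.4·0.147372) = 1.477 m/s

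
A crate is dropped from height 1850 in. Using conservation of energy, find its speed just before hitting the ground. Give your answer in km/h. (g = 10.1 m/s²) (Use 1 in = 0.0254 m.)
Convert to SI: h = 46.99 m
mgh = ½mv² ⇒ v = √(2gh) = √(2·10.1·46.99) = 30.8091 m/s = 110.9 km/h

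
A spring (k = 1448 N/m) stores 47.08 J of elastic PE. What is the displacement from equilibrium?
x = √(2·PE/k) = √(2·47.08/1448) = 0.255 m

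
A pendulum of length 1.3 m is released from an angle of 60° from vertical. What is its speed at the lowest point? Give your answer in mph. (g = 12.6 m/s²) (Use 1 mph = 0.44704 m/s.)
h = L(1 − cosθ) = 1.3(1 − cos60°) = 0.65 m
v = √(2gh) = √(2·12.6·0.65) = 4.04722 m/s = 9.053 mph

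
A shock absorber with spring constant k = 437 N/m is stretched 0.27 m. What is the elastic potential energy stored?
PE = ½kx² = ½(437)(0.27)² = 15.93 J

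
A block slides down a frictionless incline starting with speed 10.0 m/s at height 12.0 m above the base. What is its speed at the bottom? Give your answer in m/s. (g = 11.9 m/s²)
½mv₀² + mgh = ½mv² ⇒ v = √(v₀² + 2gh) = √(10.0² + 2·11.9·12.0) = 19.64 m/s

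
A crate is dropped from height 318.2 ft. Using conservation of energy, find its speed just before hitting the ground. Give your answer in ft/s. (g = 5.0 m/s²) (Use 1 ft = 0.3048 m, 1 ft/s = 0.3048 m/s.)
Convert to SI: h = 96.9874 m
mgh = ½mv² ⇒ v = √(2gh) = √(2·5.0·96.9874) = 31.1428 m/s = 102.2 ft/s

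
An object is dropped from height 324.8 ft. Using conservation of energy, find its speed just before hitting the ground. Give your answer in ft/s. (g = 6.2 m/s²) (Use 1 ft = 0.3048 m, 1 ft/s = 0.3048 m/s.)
Convert to SI: h = 98.999 m
mgh = ½mv² ⇒ v = √(2gh) = √(2·6.2·98.999) = 35.037 m/s = 115.0 ft/s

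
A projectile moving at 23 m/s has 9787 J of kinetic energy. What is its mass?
m = 2·KE/v² = 2·9787/(23)² = 37.0 kg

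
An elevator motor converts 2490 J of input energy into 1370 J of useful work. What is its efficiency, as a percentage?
η = W_out/W_in = 1370/2490 = 55.02%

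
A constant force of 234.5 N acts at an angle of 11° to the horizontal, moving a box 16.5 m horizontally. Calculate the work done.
W = F·d·cosθ = (234.5)(16.5)cos(11°) = 3798 J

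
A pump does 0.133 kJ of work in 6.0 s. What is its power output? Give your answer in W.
Convert to SI: W = 133.0 J, t = 6.0 s
P = W/t = 133.0/6.0 = 22.17 W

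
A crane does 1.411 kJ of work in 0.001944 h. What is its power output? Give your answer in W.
Convert to SI: W = 1411.0 J, t = 6.9984 s
P = W/t = 1411.0/6.9984 = 201.6 W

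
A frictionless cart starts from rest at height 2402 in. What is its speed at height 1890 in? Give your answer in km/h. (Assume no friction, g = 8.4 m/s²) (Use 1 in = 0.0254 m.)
Convert to SI: h₁−h₂ = 13.0048 m
mgh₁ = mgh₂ + ½mv² ⇒ v = √(2g(h₁−h₂)) = √(2·8.4·13.0048) = 14.7811 m/s = 53.21 km/h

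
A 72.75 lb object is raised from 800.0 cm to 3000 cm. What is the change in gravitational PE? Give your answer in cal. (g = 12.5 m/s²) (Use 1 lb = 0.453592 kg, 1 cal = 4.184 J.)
Convert to SI: m = 32.9988 kg, Δh = 22.0 m
ΔPE = mgΔh = (32.9988)(12.5)(22.0) = 9074.67 J = 2169 cal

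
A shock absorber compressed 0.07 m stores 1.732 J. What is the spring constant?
k = 2·PE/x² = 2·1.732/(0.07)² = 706.9 N/m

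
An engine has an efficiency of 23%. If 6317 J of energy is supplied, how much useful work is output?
W_out = η·W_in = 0.23·6317 = 1452.91 J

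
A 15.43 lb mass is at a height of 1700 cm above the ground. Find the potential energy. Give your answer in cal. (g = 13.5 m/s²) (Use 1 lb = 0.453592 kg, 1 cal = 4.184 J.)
Convert to SI: m = 6.99892 kg, h = 17.0 m
PE = mgh = (6.99892)(13.5)(17.0) = 1606.25 J = 383.9 cal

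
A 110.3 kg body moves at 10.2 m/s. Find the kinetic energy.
KE = ½mv² = ½(110.3)(10.2)² = 5738 J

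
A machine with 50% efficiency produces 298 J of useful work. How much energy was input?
W_in = W_out/η = 298/0.5 = 596.0 J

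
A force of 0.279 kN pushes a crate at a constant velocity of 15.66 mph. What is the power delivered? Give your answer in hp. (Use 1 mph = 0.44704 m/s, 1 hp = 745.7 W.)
Convert to SI: F = 279.0 N, v = 7.00065 m/s
P = Fv = (279.0)(7.00065) = 1953.18 W = 2.619 hp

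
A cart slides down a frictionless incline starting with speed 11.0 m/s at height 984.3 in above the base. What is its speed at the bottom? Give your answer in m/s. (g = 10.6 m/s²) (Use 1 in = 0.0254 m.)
Convert to SI: v₀ = 11.0 m/s, h = 25.0012 m
½mv₀² + mgh = ½mv² ⇒ v = √(v₀² + 2gh) = √(11.0² + 2·10.6·25.0012) = 25.52 m/s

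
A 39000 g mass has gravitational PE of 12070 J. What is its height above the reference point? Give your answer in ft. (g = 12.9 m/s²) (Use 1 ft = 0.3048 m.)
Convert to SI: m = 39.0 kg, PE = 12070.0 J
h = PE/(mg) = 12070.0/(39.0·12.9) = 23.9913 m = 78.71 ft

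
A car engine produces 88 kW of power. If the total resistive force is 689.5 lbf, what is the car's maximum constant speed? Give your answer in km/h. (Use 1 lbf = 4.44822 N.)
Convert to SI: F = 3067.05 N
P = Fv ⇒ v = P/F = 88000 W/3067.05 N = 28.6921 m/s = 103.3 km/h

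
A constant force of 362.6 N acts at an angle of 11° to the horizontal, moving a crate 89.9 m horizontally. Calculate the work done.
W = F·d·cosθ = (362.6)(89.9)cos(11°) = 32000 J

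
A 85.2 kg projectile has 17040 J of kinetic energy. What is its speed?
v = √(2·KE/m) = √(2·17040/85.2) = 20.0 m/s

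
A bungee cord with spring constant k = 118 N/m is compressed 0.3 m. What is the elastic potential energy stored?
PE = ½kx² = ½(118)(0.3)² = 5.31 J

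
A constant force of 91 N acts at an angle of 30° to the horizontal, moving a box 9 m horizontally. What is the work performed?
W = F·d·cosθ = (91)(9)cos(30°) = 709.3 J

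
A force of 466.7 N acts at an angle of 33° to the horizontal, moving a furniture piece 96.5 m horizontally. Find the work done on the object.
W = F·d·cosθ = (466.7)(96.5)cos(33°) = 37770 J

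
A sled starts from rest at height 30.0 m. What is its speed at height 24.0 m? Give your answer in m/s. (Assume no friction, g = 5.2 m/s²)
mgh₁ = mgh₂ + ½mv² ⇒ v = √(2g(h₁−h₂)) = √(2·5.2·6.0) = 7.899 m/s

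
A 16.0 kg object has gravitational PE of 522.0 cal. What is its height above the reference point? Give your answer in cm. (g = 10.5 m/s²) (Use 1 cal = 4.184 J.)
Convert to SI: m = 16.0 kg, PE = 2184.05 J
h = PE/(mg) = 2184.05/(16.0·10.5) = 13.0003 m = 1300 cm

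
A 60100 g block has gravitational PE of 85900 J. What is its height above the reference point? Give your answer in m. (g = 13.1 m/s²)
Convert to SI: m = 60.1 kg, PE = 85900.0 J
h = PE/(mg) = 85900.0/(60.1·13.1) = 109.1 m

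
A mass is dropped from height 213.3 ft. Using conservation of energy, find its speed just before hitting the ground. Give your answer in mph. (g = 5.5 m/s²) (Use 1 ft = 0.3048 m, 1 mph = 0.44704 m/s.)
Convert to SI: h = 65.0138 m
mgh = ½mv² ⇒ v = √(2gh) = √(2·5.5·65.0138) = 26.7423 m/s = 59.82 mph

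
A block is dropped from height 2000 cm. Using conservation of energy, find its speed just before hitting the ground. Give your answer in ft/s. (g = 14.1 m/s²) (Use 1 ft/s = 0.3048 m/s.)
Convert to SI: h = 20.0 m
mgh = ½mv² ⇒ v = √(2gh) = √(2·14.1·20.0) = 23.7487 m/s = 77.92 ft/s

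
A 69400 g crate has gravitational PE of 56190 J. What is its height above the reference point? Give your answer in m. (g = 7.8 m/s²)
Convert to SI: m = 69.4 kg, PE = 56190.0 J
h = PE/(mg) = 56190.0/(69.4·7.8) = 103.8 m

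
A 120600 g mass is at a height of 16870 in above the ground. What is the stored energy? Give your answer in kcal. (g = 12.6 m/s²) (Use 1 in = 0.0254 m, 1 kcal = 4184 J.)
Convert to SI: m = 120.6 kg, h = 428.498 m
PE = mgh = (120.6)(12.6)(428.498) = 651128 J = 155.6 kcal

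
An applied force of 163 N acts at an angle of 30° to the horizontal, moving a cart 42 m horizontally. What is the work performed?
W = F·d·cosθ = (163)(42)cos(30°) = 5929 J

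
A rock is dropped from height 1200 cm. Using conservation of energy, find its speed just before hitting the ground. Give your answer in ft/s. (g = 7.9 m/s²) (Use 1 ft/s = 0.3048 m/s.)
Convert to SI: h = 12.0 m
mgh = ½mv² ⇒ v = √(2gh) = √(2·7.9·12.0) = 13.7695 m/s = 45.18 ft/s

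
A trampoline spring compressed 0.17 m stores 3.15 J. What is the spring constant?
k = 2·PE/x² = 2·3.15/(0.17)² = 218.0 N/m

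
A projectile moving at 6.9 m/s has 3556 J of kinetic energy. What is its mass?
m = 2·KE/v² = 2·3556/(6.9)² = 149.4 kg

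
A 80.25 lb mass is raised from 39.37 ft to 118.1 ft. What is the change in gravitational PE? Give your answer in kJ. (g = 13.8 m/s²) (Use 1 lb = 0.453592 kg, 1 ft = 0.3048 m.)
Convert to SI: m = 36.4008 kg, Δh = 23.9969 m
ΔPE = mgΔh = (36.4008)(13.8)(23.9969) = 12054.4 J = 12.05 kJ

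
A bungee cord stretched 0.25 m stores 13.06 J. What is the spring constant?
k = 2·PE/x² = 2·13.06/(0.25)² = 417.9 N/m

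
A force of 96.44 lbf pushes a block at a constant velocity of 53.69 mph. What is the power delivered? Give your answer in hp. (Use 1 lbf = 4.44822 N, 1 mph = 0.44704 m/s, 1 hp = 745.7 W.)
Convert to SI: F = 428.986 N, v = 24.0016 m/s
P = Fv = (428.986)(24.0016) = 10296.3 W = 13.81 hp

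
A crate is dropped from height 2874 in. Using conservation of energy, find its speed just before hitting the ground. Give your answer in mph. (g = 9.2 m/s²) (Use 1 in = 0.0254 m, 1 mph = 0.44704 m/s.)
Convert to SI: h = 72.9996 m
mgh = ½mv² ⇒ v = √(2gh) = √(2·9.2·72.9996) = 36.6496 m/s = 81.98 mph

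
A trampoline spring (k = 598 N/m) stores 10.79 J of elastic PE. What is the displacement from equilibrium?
x = √(2·PE/k) = √(2·10.79/598) = 0.19 m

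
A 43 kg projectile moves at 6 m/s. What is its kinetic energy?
KE = ½mv² = ½(43)(6)² = 774.0 J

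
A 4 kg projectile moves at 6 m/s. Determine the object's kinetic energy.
KE = ½mv² = ½(4)(6)² = 72.0 J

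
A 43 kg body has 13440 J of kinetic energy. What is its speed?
v = √(2·KE/m) = √(2·13440/43) = 25.0 m/s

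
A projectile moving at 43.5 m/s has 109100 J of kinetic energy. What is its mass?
m = 2·KE/v² = 2·109100/(43.5)² = 115.3 kg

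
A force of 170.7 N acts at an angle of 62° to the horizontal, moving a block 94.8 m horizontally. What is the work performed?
W = F·d·cosθ = (170.7)(94.8)cos(62°) = 7597 J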